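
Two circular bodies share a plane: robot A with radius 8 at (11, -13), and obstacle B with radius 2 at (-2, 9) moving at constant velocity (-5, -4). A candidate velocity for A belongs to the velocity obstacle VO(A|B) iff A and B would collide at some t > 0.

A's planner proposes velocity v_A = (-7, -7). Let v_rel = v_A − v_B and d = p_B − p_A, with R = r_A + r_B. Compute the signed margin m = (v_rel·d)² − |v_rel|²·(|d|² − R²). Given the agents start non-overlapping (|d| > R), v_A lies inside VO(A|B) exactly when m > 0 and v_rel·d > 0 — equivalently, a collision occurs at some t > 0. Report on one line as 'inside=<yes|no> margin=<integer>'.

d = (-13, 22),  |d|² = 653;  R = 8+2 = 10,  c = 653−10² = 553
v_rel = (-2, -3),  |v_rel|² = 13;  v_rel·d = (-2)·(-13) + (-3)·(22) = -40
13·t² + 80·t + 553 = 0  ⇒  m = (-40)² − 13·553 = -5589
m = -5589 < 0,  v_rel·d = -40 < 0  ⇒  outside

inside=no margin=-5589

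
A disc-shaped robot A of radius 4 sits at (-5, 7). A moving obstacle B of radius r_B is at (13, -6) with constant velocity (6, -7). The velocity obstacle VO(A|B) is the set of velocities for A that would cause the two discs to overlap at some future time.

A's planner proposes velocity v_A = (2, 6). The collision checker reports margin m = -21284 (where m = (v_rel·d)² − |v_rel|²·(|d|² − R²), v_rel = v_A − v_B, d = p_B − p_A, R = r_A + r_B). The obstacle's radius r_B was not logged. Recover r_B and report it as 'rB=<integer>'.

m = -21284
d = (18, -13);  v_rel = (-4, 13),  |v_rel|² = 185
v_rel×d = (-4)·(-13) − (13)·(18) = -182
since m = R²·185 − (-182)²:  R² = (33124 + -21284) / 185 = 64
R = √64 = 8  ⇒  r_B = 8 − 4 = 4

rB=4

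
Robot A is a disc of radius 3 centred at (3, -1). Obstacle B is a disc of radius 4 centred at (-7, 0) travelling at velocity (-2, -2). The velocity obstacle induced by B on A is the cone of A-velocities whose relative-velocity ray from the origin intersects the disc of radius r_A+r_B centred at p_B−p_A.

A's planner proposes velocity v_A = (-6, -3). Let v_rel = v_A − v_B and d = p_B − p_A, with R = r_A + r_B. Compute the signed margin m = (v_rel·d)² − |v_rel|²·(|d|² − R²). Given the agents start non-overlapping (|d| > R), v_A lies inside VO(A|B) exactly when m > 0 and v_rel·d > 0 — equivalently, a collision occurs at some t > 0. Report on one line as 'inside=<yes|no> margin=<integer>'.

d = (-10, 1),  |d|² = 101;  R = 3+4 = 7,  c = 101−7² = 52
v_rel = (-4, -1),  |v_rel|² = 17;  v_rel·d = (-4)·(-10) + (-1)·(1) = 39
17·t² − 78·t + 52 = 0  ⇒  m = 39² − 17·52 = 637
m = 637 > 0,  v_rel·d = 39 > 0  ⇒  inside

inside=yes margin=637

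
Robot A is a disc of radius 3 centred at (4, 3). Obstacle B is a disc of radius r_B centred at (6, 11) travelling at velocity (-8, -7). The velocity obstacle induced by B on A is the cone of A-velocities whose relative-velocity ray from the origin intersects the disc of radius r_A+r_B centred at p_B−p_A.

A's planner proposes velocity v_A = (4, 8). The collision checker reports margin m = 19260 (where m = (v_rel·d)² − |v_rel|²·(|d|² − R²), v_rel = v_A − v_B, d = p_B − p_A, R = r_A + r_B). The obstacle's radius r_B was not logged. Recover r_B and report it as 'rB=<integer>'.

m = 19260
d = (2, 8);  v_rel = (12, 15),  |v_rel|² = 369
v_rel×d = (12)·(8) − (15)·(2) = 66
since m = R²·369 − 66²:  R² = (4356 + 19260) / 369 = 64
R = √64 = 8  ⇒  r_B = 8 − 3 = 5

rB=5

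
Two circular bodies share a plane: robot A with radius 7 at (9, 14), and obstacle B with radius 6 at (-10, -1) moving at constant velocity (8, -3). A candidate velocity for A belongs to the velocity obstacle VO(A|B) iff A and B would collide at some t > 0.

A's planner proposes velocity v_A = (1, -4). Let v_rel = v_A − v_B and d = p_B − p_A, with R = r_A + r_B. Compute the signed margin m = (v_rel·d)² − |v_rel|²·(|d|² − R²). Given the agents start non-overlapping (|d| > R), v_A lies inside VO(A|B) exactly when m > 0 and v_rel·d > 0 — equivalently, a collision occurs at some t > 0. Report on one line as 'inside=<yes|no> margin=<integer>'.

d = (-19, -15),  |d|² = 586;  R = 7+6 = 13,  c = 586−13² = 417
v_rel = (-7, -1),  |v_rel|² = 50;  v_rel·d = (-7)·(-19) + (-1)·(-15) = 148
50·t² − 296·t + 417 = 0  ⇒  m = 148² − 50·417 = 1054
m = 1054 > 0,  v_rel·d = 148 > 0  ⇒  inside

inside=yes margin=1054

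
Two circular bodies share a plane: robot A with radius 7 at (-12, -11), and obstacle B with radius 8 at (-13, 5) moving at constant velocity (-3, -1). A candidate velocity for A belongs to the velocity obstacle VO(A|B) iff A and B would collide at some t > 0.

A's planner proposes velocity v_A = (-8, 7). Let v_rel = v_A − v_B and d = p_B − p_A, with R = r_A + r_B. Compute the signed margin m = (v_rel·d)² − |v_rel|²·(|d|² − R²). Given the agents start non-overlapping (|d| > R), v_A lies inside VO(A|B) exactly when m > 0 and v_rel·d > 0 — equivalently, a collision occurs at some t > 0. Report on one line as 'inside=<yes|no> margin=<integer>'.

d = (-1, 16),  |d|² = 257;  R = 7+8 = 15,  c = 257−15² = 32
v_rel = (-5, 8),  |v_rel|² = 89;  v_rel·d = (-5)·(-1) + (8)·(16) = 133
89·t² − 266·t + 32 = 0  ⇒  m = 133² − 89·32 = 14841
m = 14841 > 0,  v_rel·d = 133 > 0  ⇒  inside

inside=yes margin=14841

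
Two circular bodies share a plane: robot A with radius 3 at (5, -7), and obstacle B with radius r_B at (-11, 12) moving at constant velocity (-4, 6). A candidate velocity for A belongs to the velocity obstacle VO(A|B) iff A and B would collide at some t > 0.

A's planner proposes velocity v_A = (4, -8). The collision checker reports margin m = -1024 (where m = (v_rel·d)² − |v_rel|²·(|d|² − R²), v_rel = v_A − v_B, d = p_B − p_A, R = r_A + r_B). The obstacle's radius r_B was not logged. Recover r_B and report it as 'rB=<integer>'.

m = -1024
d = (-16, 19);  v_rel = (8, -14),  |v_rel|² = 260
v_rel×d = (8)·(19) − (-14)·(-16) = -72
since m = R²·260 − (-72)²:  R² = (5184 + -1024) / 260 = 16
R = √16 = 4  ⇒  r_B = 4 − 3 = 1

rB=1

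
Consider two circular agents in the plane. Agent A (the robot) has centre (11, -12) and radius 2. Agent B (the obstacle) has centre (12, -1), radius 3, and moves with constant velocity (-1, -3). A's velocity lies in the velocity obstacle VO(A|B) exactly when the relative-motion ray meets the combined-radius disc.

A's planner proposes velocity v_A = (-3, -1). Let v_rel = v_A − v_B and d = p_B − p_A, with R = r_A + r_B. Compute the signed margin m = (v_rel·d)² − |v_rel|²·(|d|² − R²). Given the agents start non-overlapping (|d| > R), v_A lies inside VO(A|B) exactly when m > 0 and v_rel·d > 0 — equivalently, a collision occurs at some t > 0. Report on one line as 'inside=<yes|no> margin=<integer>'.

d = (1, 11),  |d|² = 122;  R = 2+3 = 5,  c = 122−5² = 97
v_rel = (-2, 2),  |v_rel|² = 8;  v_rel·d = (-2)·(1) + (2)·(11) = 20
8·t² − 40·t + 97 = 0  ⇒  m = 20² − 8·97 = -376
m = -376 < 0,  v_rel·d = 20 > 0  ⇒  outside

inside=no margin=-376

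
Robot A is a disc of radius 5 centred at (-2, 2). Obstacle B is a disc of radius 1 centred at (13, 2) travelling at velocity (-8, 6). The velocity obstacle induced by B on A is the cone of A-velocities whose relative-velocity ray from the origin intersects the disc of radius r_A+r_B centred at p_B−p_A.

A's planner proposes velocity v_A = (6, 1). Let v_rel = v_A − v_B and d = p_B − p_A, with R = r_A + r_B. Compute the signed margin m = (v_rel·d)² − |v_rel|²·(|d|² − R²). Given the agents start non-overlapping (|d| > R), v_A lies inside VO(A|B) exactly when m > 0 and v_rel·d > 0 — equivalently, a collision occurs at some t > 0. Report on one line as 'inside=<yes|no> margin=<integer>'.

d = (15, 0),  |d|² = 225;  R = 5+1 = 6,  c = 225−6² = 189
v_rel = (14, -5),  |v_rel|² = 221;  v_rel·d = (14)·(15) + (-5)·(0) = 210
221·t² − 420·t + 189 = 0  ⇒  m = 210² − 221·189 = 2331
m = 2331 > 0,  v_rel·d = 210 > 0  ⇒  inside

inside=yes margin=2331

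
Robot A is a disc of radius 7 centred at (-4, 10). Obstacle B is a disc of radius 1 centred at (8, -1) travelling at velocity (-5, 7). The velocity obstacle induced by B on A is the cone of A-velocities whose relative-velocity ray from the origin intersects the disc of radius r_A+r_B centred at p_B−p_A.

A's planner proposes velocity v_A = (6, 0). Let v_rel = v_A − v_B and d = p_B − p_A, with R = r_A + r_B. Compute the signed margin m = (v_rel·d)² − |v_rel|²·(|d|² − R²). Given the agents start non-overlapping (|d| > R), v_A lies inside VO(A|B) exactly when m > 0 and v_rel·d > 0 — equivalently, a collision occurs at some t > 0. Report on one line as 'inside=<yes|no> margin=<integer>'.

d = (12, -11),  |d|² = 265;  R = 7+1 = 8,  c = 265−8² = 201
v_rel = (11, -7),  |v_rel|² = 170;  v_rel·d = (11)·(12) + (-7)·(-11) = 209
170·t² − 418·t + 201 = 0  ⇒  m = 209² − 170·201 = 9511
m = 9511 > 0,  v_rel·d = 209 > 0  ⇒  inside

inside=yes margin=9511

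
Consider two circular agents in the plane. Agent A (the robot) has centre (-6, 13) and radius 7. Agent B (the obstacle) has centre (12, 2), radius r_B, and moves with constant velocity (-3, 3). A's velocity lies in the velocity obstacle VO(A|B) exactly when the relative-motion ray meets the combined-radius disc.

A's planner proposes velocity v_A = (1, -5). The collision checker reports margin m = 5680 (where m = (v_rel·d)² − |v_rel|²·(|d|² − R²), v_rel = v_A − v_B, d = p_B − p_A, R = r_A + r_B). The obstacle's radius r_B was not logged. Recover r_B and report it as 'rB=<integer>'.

m = 5680
d = (18, -11);  v_rel = (4, -8),  |v_rel|² = 80
v_rel×d = (4)·(-11) − (-8)·(18) = 100
since m = R²·80 − 100²:  R² = (10000 + 5680) / 80 = 196
R = √196 = 14  ⇒  r_B = 14 − 7 = 7

rB=7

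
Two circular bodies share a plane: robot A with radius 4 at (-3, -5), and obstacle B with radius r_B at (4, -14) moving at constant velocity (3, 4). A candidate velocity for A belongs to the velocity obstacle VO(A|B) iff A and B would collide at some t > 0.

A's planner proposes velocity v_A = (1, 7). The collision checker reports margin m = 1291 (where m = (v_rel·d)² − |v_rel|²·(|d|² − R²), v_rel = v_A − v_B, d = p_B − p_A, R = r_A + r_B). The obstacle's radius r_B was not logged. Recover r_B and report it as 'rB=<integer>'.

m = 1291
d = (7, -9);  v_rel = (-2, 3),  |v_rel|² = 13
v_rel×d = (-2)·(-9) − (3)·(7) = -3
since m = R²·13 − (-3)²:  R² = (9 + 1291) / 13 = 100
R = √100 = 10  ⇒  r_B = 10 − 4 = 6

rB=6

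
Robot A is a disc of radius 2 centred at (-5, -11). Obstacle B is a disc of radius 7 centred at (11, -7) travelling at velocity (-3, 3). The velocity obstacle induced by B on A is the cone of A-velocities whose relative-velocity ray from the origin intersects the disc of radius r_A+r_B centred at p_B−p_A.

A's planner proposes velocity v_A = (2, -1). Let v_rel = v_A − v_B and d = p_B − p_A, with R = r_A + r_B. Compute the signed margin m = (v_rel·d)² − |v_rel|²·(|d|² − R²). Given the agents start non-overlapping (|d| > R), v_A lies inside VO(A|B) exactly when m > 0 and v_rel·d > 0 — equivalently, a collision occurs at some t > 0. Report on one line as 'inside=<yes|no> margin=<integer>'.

d = (16, 4),  |d|² = 272;  R = 2+7 = 9,  c = 272−9² = 191
v_rel = (5, -4),  |v_rel|² = 41;  v_rel·d = (5)·(16) + (-4)·(4) = 64
41·t² − 128·t + 191 = 0  ⇒  m = 64² − 41·191 = -3735
m = -3735 < 0,  v_rel·d = 64 > 0  ⇒  outside

inside=no margin=-3735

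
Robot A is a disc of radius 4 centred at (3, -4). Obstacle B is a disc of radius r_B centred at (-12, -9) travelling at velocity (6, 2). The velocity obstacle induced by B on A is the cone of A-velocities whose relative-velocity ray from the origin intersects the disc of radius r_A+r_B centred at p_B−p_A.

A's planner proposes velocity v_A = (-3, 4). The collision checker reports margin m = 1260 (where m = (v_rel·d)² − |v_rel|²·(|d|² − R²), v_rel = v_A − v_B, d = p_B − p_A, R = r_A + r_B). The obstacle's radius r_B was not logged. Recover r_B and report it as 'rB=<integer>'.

m = 1260
d = (-15, -5);  v_rel = (-9, 2),  |v_rel|² = 85
v_rel×d = (-9)·(-5) − (2)·(-15) = 75
since m = R²·85 − 75²:  R² = (5625 + 1260) / 85 = 81
R = √81 = 9  ⇒  r_B = 9 − 4 = 5

rB=5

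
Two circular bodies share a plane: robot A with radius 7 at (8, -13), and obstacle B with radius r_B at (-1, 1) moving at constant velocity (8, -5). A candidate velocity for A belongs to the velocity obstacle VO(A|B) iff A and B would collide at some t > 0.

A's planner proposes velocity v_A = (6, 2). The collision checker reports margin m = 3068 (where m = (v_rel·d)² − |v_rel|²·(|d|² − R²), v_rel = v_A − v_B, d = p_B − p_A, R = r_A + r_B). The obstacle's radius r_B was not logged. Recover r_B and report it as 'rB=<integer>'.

m = 3068
d = (-9, 14);  v_rel = (-2, 7),  |v_rel|² = 53
v_rel×d = (-2)·(14) − (7)·(-9) = 35
since m = R²·53 − 35²:  R² = (1225 + 3068) / 53 = 81
R = √81 = 9  ⇒  r_B = 9 − 7 = 2

rB=2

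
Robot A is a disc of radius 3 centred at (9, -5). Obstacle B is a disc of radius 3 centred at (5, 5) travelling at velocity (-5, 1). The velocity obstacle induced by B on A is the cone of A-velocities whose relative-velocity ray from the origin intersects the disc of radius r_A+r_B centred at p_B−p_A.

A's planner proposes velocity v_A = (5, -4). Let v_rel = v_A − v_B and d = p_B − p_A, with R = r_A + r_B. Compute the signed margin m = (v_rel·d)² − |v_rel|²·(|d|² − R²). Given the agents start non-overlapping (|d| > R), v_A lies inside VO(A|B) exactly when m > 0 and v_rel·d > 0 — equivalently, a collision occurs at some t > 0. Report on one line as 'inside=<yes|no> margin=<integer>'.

d = (-4, 10),  |d|² = 116;  R = 3+3 = 6,  c = 116−6² = 80
v_rel = (10, -5),  |v_rel|² = 125;  v_rel·d = (10)·(-4) + (-5)·(10) = -90
125·t² + 180·t + 80 = 0  ⇒  m = (-90)² − 125·80 = -1900
m = -1900 < 0,  v_rel·d = -90 < 0  ⇒  outside

inside=no margin=-1900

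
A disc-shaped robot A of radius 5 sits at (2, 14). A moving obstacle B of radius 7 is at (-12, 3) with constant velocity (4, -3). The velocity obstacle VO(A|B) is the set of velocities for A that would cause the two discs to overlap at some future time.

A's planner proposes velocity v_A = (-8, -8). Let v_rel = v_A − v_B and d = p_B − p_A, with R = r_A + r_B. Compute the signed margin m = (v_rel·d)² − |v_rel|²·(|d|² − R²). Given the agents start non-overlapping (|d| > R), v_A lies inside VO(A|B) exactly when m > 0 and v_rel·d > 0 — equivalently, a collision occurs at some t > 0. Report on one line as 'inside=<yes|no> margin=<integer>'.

d = (-14, -11),  |d|² = 317;  R = 5+7 = 12,  c = 317−12² = 173
v_rel = (-12, -5),  |v_rel|² = 169;  v_rel·d = (-12)·(-14) + (-5)·(-11) = 223
169·t² − 446·t + 173 = 0  ⇒  m = 223² − 169·173 = 20492
m = 20492 > 0,  v_rel·d = 223 > 0  ⇒  inside

inside=yes margin=20492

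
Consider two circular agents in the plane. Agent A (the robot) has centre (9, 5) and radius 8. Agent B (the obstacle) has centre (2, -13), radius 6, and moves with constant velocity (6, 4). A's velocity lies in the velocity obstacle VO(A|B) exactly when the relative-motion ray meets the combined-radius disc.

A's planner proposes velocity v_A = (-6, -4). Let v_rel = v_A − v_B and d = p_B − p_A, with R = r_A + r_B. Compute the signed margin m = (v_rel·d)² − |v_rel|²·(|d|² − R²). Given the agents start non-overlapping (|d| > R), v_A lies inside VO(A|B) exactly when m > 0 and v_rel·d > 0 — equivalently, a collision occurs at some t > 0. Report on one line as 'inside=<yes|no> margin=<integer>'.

d = (-7, -18),  |d|² = 373;  R = 8+6 = 14,  c = 373−14² = 177
v_rel = (-12, -8),  |v_rel|² = 208;  v_rel·d = (-12)·(-7) + (-8)·(-18) = 228
208·t² − 456·t + 177 = 0  ⇒  m = 228² − 208·177 = 15168
m = 15168 > 0,  v_rel·d = 228 > 0  ⇒  inside

inside=yes margin=15168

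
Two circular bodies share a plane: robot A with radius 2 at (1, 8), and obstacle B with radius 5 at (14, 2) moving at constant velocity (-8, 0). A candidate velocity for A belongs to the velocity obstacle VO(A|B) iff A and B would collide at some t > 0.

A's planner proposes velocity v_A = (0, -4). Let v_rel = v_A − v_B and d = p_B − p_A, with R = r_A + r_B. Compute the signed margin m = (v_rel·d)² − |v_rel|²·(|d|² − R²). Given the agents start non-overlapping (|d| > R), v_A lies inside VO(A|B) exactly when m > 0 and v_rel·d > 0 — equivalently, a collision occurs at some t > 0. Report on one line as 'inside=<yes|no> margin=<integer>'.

d = (13, -6),  |d|² = 205;  R = 2+5 = 7,  c = 205−7² = 156
v_rel = (8, -4),  |v_rel|² = 80;  v_rel·d = (8)·(13) + (-4)·(-6) = 128
80·t² − 256·t + 156 = 0  ⇒  m = 128² − 80·156 = 3904
m = 3904 > 0,  v_rel·d = 128 > 0  ⇒  inside

inside=yes margin=3904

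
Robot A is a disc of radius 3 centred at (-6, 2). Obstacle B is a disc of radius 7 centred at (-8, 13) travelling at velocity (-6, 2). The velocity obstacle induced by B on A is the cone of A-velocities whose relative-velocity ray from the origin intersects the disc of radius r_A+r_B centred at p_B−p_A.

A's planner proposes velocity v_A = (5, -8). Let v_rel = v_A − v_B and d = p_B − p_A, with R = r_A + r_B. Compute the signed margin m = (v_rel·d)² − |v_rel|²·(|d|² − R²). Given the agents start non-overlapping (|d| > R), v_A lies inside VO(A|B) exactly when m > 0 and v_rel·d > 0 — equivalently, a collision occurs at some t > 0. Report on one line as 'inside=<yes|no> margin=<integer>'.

d = (-2, 11),  |d|² = 125;  R = 3+7 = 10,  c = 125−10² = 25
v_rel = (11, -10),  |v_rel|² = 221;  v_rel·d = (11)·(-2) + (-10)·(11) = -132
221·t² + 264·t + 25 = 0  ⇒  m = (-132)² − 221·25 = 11899
m = 11899 > 0,  v_rel·d = -132 < 0  ⇒  outside

inside=no margin=11899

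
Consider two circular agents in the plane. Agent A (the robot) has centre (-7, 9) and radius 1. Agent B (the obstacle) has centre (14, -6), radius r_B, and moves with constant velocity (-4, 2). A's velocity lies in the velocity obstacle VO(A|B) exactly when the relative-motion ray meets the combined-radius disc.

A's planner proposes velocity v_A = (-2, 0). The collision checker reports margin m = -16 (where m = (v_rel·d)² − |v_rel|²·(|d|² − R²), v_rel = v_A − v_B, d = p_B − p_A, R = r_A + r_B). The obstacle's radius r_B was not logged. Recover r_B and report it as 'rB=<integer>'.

m = -16
d = (21, -15);  v_rel = (2, -2),  |v_rel|² = 8
v_rel×d = (2)·(-15) − (-2)·(21) = 12
since m = R²·8 − 12²:  R² = (144 + -16) / 8 = 16
R = √16 = 4  ⇒  r_B = 4 − 1 = 3

rB=3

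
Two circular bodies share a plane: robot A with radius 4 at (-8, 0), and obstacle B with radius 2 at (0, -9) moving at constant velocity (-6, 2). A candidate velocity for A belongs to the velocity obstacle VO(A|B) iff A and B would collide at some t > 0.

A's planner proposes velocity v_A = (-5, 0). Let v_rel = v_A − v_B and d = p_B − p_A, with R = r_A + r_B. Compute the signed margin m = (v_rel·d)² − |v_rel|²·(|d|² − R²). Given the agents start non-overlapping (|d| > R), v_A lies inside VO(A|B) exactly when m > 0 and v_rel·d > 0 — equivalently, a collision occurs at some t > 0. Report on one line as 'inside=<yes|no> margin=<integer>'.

d = (8, -9),  |d|² = 145;  R = 4+2 = 6,  c = 145−6² = 109
v_rel = (1, -2),  |v_rel|² = 5;  v_rel·d = (1)·(8) + (-2)·(-9) = 26
5·t² − 52·t + 109 = 0  ⇒  m = 26² − 5·109 = 131
m = 131 > 0,  v_rel·d = 26 > 0  ⇒  inside

inside=yes margin=131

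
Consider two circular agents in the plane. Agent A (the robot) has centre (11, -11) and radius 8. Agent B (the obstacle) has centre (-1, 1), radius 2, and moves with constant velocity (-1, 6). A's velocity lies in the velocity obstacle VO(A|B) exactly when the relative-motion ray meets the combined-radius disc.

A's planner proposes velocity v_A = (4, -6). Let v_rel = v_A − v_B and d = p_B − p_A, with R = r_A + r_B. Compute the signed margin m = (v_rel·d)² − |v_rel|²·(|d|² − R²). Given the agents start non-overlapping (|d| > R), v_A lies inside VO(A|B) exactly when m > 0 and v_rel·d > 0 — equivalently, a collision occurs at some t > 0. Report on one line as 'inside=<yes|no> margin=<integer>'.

d = (-12, 12),  |d|² = 288;  R = 8+2 = 10,  c = 288−10² = 188
v_rel = (5, -12),  |v_rel|² = 169;  v_rel·d = (5)·(-12) + (-12)·(12) = -204
169·t² + 408·t + 188 = 0  ⇒  m = (-204)² − 169·188 = 9844
m = 9844 > 0,  v_rel·d = -204 < 0  ⇒  outside

inside=no margin=9844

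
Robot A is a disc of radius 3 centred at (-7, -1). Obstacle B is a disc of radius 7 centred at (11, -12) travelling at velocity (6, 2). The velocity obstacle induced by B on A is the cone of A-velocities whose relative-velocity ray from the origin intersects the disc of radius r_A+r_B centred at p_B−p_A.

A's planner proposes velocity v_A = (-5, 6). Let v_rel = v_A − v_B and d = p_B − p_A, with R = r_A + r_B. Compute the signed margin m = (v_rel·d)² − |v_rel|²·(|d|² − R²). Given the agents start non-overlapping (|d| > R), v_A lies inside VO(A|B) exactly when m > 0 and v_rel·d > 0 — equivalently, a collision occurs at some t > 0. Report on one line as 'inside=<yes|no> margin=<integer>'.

d = (18, -11),  |d|² = 445;  R = 3+7 = 10,  c = 445−10² = 345
v_rel = (-11, 4),  |v_rel|² = 137;  v_rel·d = (-11)·(18) + (4)·(-11) = -242
137·t² + 484·t + 345 = 0  ⇒  m = (-242)² − 137·345 = 11299
m = 11299 > 0,  v_rel·d = -242 < 0  ⇒  outside

inside=no margin=11299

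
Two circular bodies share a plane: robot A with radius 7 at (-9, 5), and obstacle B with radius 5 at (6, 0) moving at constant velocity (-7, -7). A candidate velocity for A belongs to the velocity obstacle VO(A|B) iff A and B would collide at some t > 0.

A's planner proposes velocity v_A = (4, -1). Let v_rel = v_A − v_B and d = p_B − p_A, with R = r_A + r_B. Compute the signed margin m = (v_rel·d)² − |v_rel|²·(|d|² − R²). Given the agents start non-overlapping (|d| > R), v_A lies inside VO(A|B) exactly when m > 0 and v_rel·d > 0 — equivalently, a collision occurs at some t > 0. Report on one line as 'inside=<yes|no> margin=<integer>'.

d = (15, -5),  |d|² = 250;  R = 7+5 = 12,  c = 250−12² = 106
v_rel = (11, 6),  |v_rel|² = 157;  v_rel·d = (11)·(15) + (6)·(-5) = 135
157·t² − 270·t + 106 = 0  ⇒  m = 135² − 157·106 = 1583
m = 1583 > 0,  v_rel·d = 135 > 0  ⇒  inside

inside=yes margin=1583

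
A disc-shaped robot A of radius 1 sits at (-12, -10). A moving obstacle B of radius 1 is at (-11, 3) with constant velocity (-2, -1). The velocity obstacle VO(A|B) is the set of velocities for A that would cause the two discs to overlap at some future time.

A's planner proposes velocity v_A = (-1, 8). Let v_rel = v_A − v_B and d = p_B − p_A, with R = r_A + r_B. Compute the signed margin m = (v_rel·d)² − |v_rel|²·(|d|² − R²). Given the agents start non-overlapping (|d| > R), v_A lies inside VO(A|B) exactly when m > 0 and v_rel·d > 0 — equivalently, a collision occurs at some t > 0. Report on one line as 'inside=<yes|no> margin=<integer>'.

d = (1, 13),  |d|² = 170;  R = 1+1 = 2,  c = 170−2² = 166
v_rel = (1, 9),  |v_rel|² = 82;  v_rel·d = (1)·(1) + (9)·(13) = 118
82·t² − 236·t + 166 = 0  ⇒  m = 118² − 82·166 = 312
m = 312 > 0,  v_rel·d = 118 > 0  ⇒  inside

inside=yes margin=312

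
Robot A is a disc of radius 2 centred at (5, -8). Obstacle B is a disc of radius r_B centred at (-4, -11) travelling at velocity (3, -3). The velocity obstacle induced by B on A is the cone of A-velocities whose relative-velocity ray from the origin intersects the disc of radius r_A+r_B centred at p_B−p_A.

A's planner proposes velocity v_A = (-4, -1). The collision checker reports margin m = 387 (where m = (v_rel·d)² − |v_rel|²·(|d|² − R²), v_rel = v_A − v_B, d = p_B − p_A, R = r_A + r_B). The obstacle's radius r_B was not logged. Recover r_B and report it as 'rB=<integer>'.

m = 387
d = (-9, -3);  v_rel = (-7, 2),  |v_rel|² = 53
v_rel×d = (-7)·(-3) − (2)·(-9) = 39
since m = R²·53 − 39²:  R² = (1521 + 387) / 53 = 36
R = √36 = 6  ⇒  r_B = 6 − 2 = 4

rB=4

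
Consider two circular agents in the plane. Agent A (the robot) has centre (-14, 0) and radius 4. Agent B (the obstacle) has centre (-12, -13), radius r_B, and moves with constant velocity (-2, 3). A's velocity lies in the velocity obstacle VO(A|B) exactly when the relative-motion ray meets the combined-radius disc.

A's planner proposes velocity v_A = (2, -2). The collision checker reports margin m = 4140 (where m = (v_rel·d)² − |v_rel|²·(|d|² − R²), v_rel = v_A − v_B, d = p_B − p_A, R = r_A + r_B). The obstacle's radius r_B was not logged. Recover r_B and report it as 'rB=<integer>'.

m = 4140
d = (2, -13);  v_rel = (4, -5),  |v_rel|² = 41
v_rel×d = (4)·(-13) − (-5)·(2) = -42
since m = R²·41 − (-42)²:  R² = (1764 + 4140) / 41 = 144
R = √144 = 12  ⇒  r_B = 12 − 4 = 8

rB=8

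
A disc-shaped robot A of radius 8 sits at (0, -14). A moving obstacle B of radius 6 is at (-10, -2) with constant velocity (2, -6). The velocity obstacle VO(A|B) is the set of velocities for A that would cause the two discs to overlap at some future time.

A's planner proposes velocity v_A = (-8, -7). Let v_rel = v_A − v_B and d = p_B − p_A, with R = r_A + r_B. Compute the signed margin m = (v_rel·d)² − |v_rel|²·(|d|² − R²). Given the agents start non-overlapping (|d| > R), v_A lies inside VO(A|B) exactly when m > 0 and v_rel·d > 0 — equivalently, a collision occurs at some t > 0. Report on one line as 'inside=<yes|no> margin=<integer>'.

d = (-10, 12),  |d|² = 244;  R = 8+6 = 14,  c = 244−14² = 48
v_rel = (-10, -1),  |v_rel|² = 101;  v_rel·d = (-10)·(-10) + (-1)·(12) = 88
101·t² − 176·t + 48 = 0  ⇒  m = 88² − 101·48 = 2896
m = 2896 > 0,  v_rel·d = 88 > 0  ⇒  inside

inside=yes margin=2896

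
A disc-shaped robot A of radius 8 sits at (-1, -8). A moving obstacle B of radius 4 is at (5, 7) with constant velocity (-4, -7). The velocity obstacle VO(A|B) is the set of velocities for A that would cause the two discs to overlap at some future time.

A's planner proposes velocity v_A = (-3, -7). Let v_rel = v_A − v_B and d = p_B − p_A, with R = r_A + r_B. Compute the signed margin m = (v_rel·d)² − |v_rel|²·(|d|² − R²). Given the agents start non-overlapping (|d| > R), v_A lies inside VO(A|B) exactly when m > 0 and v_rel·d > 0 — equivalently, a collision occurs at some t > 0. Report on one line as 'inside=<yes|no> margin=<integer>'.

d = (6, 15),  |d|² = 261;  R = 8+4 = 12,  c = 261−12² = 117
v_rel = (1, 0),  |v_rel|² = 1;  v_rel·d = (1)·(6) + (0)·(15) = 6
1·t² − 12·t + 117 = 0  ⇒  m = 6² − 1·117 = -81
m = -81 < 0,  v_rel·d = 6 > 0  ⇒  outside

inside=no margin=-81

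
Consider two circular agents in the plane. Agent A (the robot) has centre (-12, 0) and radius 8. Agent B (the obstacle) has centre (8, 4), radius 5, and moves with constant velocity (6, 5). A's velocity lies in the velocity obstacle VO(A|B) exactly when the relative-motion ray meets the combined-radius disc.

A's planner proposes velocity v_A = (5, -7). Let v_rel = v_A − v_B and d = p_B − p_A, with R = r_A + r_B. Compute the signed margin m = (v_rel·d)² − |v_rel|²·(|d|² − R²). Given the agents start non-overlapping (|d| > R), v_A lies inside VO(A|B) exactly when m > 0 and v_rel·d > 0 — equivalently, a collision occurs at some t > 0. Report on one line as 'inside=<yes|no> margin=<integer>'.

d = (20, 4),  |d|² = 416;  R = 8+5 = 13,  c = 416−13² = 247
v_rel = (-1, -12),  |v_rel|² = 145;  v_rel·d = (-1)·(20) + (-12)·(4) = -68
145·t² + 136·t + 247 = 0  ⇒  m = (-68)² − 145·247 = -31191
m = -31191 < 0,  v_rel·d = -68 < 0  ⇒  outside

inside=no margin=-31191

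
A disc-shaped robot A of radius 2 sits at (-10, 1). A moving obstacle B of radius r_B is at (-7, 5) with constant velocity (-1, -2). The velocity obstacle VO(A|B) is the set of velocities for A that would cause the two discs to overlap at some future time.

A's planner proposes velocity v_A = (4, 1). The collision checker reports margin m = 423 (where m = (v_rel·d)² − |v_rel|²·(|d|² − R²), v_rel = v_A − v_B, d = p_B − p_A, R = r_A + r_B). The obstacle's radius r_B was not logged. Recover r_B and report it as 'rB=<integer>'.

m = 423
d = (3, 4);  v_rel = (5, 3),  |v_rel|² = 34
v_rel×d = (5)·(4) − (3)·(3) = 11
since m = R²·34 − 11²:  R² = (121 + 423) / 34 = 16
R = √16 = 4  ⇒  r_B = 4 − 2 = 2

rB=2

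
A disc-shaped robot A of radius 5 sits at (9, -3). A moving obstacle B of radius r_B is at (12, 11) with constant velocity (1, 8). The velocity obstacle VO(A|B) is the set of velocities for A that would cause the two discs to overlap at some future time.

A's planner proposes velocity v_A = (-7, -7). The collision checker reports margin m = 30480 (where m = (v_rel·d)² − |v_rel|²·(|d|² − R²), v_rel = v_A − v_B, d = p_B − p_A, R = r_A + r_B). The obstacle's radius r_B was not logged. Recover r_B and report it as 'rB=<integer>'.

m = 30480
d = (3, 14);  v_rel = (-8, -15),  |v_rel|² = 289
v_rel×d = (-8)·(14) − (-15)·(3) = -67
since m = R²·289 − (-67)²:  R² = (4489 + 30480) / 289 = 121
R = √121 = 11  ⇒  r_B = 11 − 5 = 6

rB=6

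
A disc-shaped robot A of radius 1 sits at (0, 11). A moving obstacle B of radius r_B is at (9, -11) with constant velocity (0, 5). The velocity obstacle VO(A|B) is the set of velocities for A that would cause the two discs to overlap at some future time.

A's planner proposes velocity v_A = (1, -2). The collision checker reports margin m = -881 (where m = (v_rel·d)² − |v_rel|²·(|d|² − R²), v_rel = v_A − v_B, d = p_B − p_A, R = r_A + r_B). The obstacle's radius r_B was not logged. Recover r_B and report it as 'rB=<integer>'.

m = -881
d = (9, -22);  v_rel = (1, -7),  |v_rel|² = 50
v_rel×d = (1)·(-22) − (-7)·(9) = 41
since m = R²·50 − 41²:  R² = (1681 + -881) / 50 = 16
R = √16 = 4  ⇒  r_B = 4 − 1 = 3

rB=3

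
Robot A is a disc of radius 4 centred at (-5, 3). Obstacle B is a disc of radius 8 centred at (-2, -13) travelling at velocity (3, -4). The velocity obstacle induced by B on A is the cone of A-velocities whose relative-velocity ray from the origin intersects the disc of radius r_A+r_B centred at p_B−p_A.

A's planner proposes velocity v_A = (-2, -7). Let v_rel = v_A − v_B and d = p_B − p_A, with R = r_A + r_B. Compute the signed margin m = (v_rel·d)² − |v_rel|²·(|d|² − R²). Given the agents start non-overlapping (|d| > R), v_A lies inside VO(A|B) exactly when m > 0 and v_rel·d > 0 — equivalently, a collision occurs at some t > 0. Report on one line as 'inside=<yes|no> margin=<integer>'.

d = (3, -16),  |d|² = 265;  R = 4+8 = 12,  c = 265−12² = 121
v_rel = (-5, -3),  |v_rel|² = 34;  v_rel·d = (-5)·(3) + (-3)·(-16) = 33
34·t² − 66·t + 121 = 0  ⇒  m = 33² − 34·121 = -3025
m = -3025 < 0,  v_rel·d = 33 > 0  ⇒  outside

inside=no margin=-3025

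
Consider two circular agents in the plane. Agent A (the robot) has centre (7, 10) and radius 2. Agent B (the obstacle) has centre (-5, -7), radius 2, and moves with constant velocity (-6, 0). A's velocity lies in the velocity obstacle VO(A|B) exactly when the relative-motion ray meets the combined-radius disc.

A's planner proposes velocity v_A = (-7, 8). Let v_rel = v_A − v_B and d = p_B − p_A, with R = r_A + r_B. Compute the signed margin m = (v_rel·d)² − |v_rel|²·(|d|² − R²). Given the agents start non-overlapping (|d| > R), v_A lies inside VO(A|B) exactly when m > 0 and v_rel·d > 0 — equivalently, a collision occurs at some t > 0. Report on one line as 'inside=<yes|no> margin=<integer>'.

d = (-12, -17),  |d|² = 433;  R = 2+2 = 4,  c = 433−4² = 417
v_rel = (-1, 8),  |v_rel|² = 65;  v_rel·d = (-1)·(-12) + (8)·(-17) = -124
65·t² + 248·t + 417 = 0  ⇒  m = (-124)² − 65·417 = -11729
m = -11729 < 0,  v_rel·d = -124 < 0  ⇒  outside

inside=no margin=-11729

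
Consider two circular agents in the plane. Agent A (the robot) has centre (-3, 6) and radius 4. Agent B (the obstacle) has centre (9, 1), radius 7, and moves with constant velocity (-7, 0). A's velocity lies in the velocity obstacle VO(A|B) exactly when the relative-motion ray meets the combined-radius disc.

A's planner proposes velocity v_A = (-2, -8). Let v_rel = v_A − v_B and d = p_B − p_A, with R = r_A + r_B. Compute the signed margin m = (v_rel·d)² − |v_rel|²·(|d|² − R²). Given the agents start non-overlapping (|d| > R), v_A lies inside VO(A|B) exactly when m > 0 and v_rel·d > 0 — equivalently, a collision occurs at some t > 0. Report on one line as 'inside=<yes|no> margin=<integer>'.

d = (12, -5),  |d|² = 169;  R = 4+7 = 11,  c = 169−11² = 48
v_rel = (5, -8),  |v_rel|² = 89;  v_rel·d = (5)·(12) + (-8)·(-5) = 100
89·t² − 200·t + 48 = 0  ⇒  m = 100² − 89·48 = 5728
m = 5728 > 0,  v_rel·d = 100 > 0  ⇒  inside

inside=yes margin=5728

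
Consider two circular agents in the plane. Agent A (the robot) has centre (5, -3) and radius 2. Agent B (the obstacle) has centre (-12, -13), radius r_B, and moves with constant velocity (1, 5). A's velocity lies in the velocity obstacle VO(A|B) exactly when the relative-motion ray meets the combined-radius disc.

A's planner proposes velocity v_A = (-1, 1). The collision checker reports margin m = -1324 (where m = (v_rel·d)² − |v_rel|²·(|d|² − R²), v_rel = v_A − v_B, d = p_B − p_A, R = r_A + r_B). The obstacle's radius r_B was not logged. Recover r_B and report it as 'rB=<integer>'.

m = -1324
d = (-17, -10);  v_rel = (-2, -4),  |v_rel|² = 20
v_rel×d = (-2)·(-10) − (-4)·(-17) = -48
since m = R²·20 − (-48)²:  R² = (2304 + -1324) / 20 = 49
R = √49 = 7  ⇒  r_B = 7 − 2 = 5

rB=5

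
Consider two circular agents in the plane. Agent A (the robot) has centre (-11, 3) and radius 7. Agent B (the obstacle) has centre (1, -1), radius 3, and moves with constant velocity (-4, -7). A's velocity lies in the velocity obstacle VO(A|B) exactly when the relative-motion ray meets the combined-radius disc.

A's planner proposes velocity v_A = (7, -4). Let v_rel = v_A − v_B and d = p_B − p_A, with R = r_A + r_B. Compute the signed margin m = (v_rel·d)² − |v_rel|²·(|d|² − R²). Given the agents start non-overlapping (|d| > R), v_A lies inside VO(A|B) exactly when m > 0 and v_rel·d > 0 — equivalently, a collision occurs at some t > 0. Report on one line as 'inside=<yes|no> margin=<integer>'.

d = (12, -4),  |d|² = 160;  R = 7+3 = 10,  c = 160−10² = 60
v_rel = (11, 3),  |v_rel|² = 130;  v_rel·d = (11)·(12) + (3)·(-4) = 120
130·t² − 240·t + 60 = 0  ⇒  m = 120² − 130·60 = 6600
m = 6600 > 0,  v_rel·d = 120 > 0  ⇒  inside

inside=yes margin=6600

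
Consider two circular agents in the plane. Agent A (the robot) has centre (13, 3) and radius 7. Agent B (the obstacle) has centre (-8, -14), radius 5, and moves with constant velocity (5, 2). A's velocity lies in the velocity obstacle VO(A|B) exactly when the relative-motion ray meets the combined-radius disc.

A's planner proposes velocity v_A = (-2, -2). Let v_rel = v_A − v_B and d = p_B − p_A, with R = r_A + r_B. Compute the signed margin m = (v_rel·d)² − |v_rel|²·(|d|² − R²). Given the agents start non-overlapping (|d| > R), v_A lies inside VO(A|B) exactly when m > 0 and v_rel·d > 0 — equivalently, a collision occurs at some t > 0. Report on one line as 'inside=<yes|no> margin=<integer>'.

d = (-21, -17),  |d|² = 730;  R = 7+5 = 12,  c = 730−12² = 586
v_rel = (-7, -4),  |v_rel|² = 65;  v_rel·d = (-7)·(-21) + (-4)·(-17) = 215
65·t² − 430·t + 586 = 0  ⇒  m = 215² − 65·586 = 8135
m = 8135 > 0,  v_rel·d = 215 > 0  ⇒  inside

inside=yes margin=8135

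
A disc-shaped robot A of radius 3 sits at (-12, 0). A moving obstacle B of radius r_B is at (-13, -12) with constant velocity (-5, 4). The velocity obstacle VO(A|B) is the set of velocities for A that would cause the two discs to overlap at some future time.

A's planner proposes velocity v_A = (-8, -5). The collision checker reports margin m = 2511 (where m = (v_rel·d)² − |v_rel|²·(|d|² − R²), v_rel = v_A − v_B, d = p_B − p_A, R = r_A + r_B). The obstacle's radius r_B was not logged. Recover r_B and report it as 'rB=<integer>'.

m = 2511
d = (-1, -12);  v_rel = (-3, -9),  |v_rel|² = 90
v_rel×d = (-3)·(-12) − (-9)·(-1) = 27
since m = R²·90 − 27²:  R² = (729 + 2511) / 90 = 36
R = √36 = 6  ⇒  r_B = 6 − 3 = 3

rB=3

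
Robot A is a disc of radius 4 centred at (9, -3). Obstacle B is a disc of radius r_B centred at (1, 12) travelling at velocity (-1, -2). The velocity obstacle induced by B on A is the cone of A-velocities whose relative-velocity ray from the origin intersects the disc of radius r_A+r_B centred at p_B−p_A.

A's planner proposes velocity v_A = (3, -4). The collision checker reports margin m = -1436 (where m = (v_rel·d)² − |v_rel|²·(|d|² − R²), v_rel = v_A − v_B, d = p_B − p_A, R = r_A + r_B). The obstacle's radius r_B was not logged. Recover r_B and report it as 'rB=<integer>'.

m = -1436
d = (-8, 15);  v_rel = (4, -2),  |v_rel|² = 20
v_rel×d = (4)·(15) − (-2)·(-8) = 44
since m = R²·20 − 44²:  R² = (1936 + -1436) / 20 = 25
R = √25 = 5  ⇒  r_B = 5 − 4 = 1

rB=1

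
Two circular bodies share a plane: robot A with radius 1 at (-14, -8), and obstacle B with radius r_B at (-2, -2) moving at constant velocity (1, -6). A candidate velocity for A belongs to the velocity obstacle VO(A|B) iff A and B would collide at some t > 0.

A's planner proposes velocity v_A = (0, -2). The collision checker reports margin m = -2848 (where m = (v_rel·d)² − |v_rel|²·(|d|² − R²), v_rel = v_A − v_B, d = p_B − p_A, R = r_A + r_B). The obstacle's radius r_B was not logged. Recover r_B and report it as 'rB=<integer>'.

m = -2848
d = (12, 6);  v_rel = (-1, 4),  |v_rel|² = 17
v_rel×d = (-1)·(6) − (4)·(12) = -54
since m = R²·17 − (-54)²:  R² = (2916 + -2848) / 17 = 4
R = √4 = 2  ⇒  r_B = 2 − 1 = 1

rB=1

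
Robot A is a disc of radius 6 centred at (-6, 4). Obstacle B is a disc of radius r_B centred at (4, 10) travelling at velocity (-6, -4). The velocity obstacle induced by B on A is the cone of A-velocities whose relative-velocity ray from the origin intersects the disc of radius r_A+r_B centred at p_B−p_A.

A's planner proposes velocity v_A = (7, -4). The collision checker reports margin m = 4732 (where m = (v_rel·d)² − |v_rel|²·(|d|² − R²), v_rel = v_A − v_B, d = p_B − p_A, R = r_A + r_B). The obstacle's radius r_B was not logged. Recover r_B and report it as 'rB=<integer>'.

m = 4732
d = (10, 6);  v_rel = (13, 0),  |v_rel|² = 169
v_rel×d = (13)·(6) − (0)·(10) = 78
since m = R²·169 − 78²:  R² = (6084 + 4732) / 169 = 64
R = √64 = 8  ⇒  r_B = 8 − 6 = 2

rB=2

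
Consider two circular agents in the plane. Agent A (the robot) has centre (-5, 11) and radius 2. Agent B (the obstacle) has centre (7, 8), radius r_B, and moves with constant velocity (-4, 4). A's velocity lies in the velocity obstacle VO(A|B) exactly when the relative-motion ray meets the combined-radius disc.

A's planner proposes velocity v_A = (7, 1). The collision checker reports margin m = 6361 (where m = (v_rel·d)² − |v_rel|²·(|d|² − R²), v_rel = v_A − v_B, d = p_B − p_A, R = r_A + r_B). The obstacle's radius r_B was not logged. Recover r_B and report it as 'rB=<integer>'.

m = 6361
d = (12, -3);  v_rel = (11, -3),  |v_rel|² = 130
v_rel×d = (11)·(-3) − (-3)·(12) = 3
since m = R²·130 − 3²:  R² = (9 + 6361) / 130 = 49
R = √49 = 7  ⇒  r_B = 7 − 2 = 5

rB=5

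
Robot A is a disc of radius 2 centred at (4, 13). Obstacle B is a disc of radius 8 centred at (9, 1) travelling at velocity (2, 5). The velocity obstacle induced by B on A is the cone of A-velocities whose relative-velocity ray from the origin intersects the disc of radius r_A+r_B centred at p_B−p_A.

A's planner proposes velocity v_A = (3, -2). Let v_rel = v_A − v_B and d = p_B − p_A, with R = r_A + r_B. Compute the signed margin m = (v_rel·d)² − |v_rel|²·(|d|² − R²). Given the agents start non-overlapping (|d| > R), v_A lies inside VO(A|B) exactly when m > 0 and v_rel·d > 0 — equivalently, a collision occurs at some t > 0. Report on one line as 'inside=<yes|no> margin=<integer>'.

d = (5, -12),  |d|² = 169;  R = 2+8 = 10,  c = 169−10² = 69
v_rel = (1, -7),  |v_rel|² = 50;  v_rel·d = (1)·(5) + (-7)·(-12) = 89
50·t² − 178·t + 69 = 0  ⇒  m = 89² − 50·69 = 4471
m = 4471 > 0,  v_rel·d = 89 > 0  ⇒  inside

inside=yes margin=4471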